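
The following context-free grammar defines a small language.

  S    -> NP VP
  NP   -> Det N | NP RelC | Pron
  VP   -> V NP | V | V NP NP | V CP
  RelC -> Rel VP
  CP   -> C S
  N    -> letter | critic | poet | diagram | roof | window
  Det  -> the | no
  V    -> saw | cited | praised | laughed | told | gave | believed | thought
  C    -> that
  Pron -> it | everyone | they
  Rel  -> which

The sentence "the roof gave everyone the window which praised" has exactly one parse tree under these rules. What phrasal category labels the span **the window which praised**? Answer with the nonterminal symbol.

NP

S
  NP
    Det: the
    N: roof
  VP
    V: gave
    NP
      Pron: everyone
    NP
      NP
        Det: the
        N: window
      RelC
        Rel: which
        VP
          V: praised
The span 'the window which praised' is the NP node built by NP → NP RelC.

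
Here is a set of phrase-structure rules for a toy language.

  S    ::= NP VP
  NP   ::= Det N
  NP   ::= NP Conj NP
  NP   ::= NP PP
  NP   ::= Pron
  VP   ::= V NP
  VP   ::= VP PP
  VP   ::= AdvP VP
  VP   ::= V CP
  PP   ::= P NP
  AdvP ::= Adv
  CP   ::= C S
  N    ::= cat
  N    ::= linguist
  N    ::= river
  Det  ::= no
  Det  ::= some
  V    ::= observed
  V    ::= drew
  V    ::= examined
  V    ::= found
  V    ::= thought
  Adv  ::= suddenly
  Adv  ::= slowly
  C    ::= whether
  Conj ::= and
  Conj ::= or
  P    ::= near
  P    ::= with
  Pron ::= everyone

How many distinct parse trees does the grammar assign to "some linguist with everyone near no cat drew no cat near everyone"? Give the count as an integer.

Two of the 4 distinct bracketings:
[S [NP [NP [Det some] [N linguist]] [PP [P with] [NP [NP [Pron everyone]] [PP [P near] [NP [Det no] [N cat]]]]]] [VP [V drew] [NP [NP [Det no] [N cat]] [PP [P near] [NP [Pron everyone]]]]]]
[S [NP [NP [Det some] [N linguist]] [PP [P with] [NP [NP [Pron everyone]] [PP [P near] [NP [Det no] [N cat]]]]]] [VP [VP [V drew] [NP [Det no] [N cat]]] [PP [P near] [NP [Pron everyone]]]]]
The difference turns on whether VP → VP PP is used at the relevant span, versus an alternative expansion of VP.

4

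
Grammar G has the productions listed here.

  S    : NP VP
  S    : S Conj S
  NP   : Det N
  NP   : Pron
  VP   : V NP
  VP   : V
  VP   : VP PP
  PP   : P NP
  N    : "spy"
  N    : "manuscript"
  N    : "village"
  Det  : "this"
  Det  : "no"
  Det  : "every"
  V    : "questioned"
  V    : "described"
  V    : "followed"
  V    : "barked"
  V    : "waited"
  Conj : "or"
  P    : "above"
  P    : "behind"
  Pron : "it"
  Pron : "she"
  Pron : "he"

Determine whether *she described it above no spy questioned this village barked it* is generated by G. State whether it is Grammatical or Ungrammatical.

For S → NP VP, the only prefix that parses as NP is 'she', but the remainder 'described it above no spy questioned this village barked it' is not a VP under these rules. The alternative S rule S → S Conj S likewise has no satisfying split.

Ungrammatical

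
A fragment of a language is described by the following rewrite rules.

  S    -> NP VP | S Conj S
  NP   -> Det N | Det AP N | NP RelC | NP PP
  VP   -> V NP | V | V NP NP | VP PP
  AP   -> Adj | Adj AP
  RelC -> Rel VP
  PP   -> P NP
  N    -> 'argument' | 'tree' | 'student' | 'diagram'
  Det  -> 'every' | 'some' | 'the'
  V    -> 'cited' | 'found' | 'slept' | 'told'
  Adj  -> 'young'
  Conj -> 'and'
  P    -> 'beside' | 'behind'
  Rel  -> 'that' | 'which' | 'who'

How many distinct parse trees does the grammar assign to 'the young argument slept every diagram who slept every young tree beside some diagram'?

Two of the 6 distinct bracketings:
[S [NP [Det the] [AP [Adj young]] [N argument]] [VP [V slept] [NP [NP [Det every] [N diagram]] [RelC [Rel who] [VP [V slept] [NP [NP [Det every] [AP [Adj young]] [N tree]] [PP [P beside] [NP [Det some] [N diagram]]]]]]]]]
[S [NP [Det the] [AP [Adj young]] [N argument]] [VP [V slept] [NP [NP [Det every] [N diagram]] [RelC [Rel who] [VP [VP [V slept] [NP [Det every] [AP [Adj young]] [N tree]]] [PP [P beside] [NP [Det some] [N diagram]]]]]]]]
The difference turns on whether NP → NP PP is used at the relevant span, versus an alternative expansion of NP.

6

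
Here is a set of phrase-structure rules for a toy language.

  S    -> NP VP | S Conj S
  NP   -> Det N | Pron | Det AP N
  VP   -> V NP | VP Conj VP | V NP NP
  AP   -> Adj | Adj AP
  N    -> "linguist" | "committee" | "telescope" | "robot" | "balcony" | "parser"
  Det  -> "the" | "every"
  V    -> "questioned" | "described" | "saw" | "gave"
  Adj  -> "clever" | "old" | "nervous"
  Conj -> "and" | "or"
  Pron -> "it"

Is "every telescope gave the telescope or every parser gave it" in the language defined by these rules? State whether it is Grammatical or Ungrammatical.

[S [S [NP [Det every] [N telescope]] [VP [V gave] [NP [Det the] [N telescope]]]] [Conj or] [S [NP [Det every] [N parser]] [VP [V gave] [NP [Pron it]]]]]
The bracketing above is licensed at every node by one of the given productions, with S at the root.

Grammatical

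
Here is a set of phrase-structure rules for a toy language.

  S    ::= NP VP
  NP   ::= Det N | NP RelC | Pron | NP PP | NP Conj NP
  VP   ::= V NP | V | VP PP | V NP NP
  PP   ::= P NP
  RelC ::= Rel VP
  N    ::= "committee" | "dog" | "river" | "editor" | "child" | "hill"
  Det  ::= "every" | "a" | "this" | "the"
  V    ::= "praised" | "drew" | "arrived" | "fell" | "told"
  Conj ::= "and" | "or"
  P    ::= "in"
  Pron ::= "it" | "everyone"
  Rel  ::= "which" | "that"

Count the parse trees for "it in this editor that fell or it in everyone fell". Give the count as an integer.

7

Two of the 7 distinct bracketings:
[S [NP [NP [Pron it]] [PP [P in] [NP [NP [NP [NP [Det this] [N editor]] [RelC [Rel that] [VP [V fell]]]] [Conj or] [NP [Pron it]]] [PP [P in] [NP [Pron everyone]]]]]] [VP [V fell]]]
[S [NP [NP [Pron it]] [PP [P in] [NP [NP [NP [Det this] [N editor]] [RelC [Rel that] [VP [V fell]]]] [Conj or] [NP [NP [Pron it]] [PP [P in] [NP [Pron everyone]]]]]]] [VP [V fell]]]
The trees differ in how a recursive rule is bracketed over the same span.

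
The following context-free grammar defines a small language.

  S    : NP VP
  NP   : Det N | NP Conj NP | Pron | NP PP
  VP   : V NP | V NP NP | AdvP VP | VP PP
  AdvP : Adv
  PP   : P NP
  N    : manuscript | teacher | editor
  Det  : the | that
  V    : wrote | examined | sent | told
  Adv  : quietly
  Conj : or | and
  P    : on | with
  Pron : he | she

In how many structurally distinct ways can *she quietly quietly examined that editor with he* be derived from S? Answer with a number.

Two of the 4 distinct bracketings:
[S [NP [Pron she]] [VP [AdvP [Adv quietly]] [VP [AdvP [Adv quietly]] [VP [V examined] [NP [NP [Det that] [N editor]] [PP [P with] [NP [Pron he]]]]]]]]
[S [NP [Pron she]] [VP [AdvP [Adv quietly]] [VP [AdvP [Adv quietly]] [VP [VP [V examined] [NP [Det that] [N editor]]] [PP [P with] [NP [Pron he]]]]]]]
The difference turns on whether NP → NP PP is used at the relevant span, versus an alternative expansion of NP.

4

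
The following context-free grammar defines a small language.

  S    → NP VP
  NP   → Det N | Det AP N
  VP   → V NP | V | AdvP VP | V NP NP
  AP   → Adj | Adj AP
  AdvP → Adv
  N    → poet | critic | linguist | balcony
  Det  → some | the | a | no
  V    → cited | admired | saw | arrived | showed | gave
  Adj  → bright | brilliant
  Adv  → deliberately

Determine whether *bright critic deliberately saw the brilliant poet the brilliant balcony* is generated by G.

For S → NP VP, no prefix of the string parses as an NP.

Ungrammatical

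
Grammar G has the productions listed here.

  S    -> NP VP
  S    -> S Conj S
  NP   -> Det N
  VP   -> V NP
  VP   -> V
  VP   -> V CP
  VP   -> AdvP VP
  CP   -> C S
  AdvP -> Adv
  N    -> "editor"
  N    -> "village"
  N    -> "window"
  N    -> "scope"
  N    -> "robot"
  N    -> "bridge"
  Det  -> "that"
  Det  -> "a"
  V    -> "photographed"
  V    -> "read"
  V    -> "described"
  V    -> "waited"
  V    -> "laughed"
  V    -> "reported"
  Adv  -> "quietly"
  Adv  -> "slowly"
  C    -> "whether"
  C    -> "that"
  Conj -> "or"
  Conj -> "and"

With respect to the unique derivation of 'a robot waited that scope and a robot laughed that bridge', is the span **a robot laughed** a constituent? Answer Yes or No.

No

[S [S [NP [Det a] [N robot]] [VP [V waited] [NP [Det that] [N scope]]]] [Conj and] [S [NP [Det a] [N robot]] [VP [V laughed] [NP [Det that] [N bridge]]]]]
The smallest constituent containing 'a robot laughed' is the S spanning 'a robot laughed that bridge'; no single node in the tree dominates exactly the given words.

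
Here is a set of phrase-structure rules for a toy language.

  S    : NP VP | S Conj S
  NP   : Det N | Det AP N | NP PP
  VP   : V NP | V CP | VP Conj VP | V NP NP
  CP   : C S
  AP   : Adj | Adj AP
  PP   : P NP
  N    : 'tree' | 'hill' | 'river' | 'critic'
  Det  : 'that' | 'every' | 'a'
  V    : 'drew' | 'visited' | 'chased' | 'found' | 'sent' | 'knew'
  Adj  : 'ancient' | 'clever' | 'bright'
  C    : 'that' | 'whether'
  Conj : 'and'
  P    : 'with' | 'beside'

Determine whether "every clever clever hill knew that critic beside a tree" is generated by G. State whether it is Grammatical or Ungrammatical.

S
  NP
    Det: every
    AP
      Adj: clever
      AP
        Adj: clever
    N: hill
  VP
    V: knew
    NP
      NP
        Det: that
        N: critic
      PP
        P: beside
        NP
          Det: a
          N: tree
The bracketing above is licensed at every node by one of the given productions, with S at the root.

Grammatical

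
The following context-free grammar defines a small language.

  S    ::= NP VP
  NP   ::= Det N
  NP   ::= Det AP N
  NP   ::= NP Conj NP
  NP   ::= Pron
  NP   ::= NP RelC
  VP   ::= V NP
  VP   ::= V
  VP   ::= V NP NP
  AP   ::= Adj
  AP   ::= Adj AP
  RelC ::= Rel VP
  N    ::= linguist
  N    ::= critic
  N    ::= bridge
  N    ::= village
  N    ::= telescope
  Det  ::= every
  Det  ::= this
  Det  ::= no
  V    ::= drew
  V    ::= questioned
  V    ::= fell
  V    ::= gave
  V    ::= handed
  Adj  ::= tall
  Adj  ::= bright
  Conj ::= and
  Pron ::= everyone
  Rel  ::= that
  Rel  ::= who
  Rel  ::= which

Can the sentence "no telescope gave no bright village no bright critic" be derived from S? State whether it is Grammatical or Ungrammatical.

S
  NP
    Det: no
    N: telescope
  VP
    V: gave
    NP
      Det: no
      AP
        Adj: bright
      N: village
    NP
      Det: no
      AP
        Adj: bright
      N: critic
The bracketing above is licensed at every node by one of the given productions, with S at the root.

Grammatical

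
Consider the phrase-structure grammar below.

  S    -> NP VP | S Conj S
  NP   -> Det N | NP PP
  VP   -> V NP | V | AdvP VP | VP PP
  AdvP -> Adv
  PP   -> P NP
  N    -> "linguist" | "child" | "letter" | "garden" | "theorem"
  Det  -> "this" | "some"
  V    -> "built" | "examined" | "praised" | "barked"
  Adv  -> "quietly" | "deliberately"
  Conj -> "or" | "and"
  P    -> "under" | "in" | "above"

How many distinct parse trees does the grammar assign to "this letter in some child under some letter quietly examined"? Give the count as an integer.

2

The two bracketings:
[S [NP [NP [Det this] [N letter]] [PP [P in] [NP [NP [Det some] [N child]] [PP [P under] [NP [Det some] [N letter]]]]]] [VP [AdvP [Adv quietly]] [VP [V examined]]]]
[S [NP [NP [NP [Det this] [N letter]] [PP [P in] [NP [Det some] [N child]]]] [PP [P under] [NP [Det some] [N letter]]]] [VP [AdvP [Adv quietly]] [VP [V examined]]]]
The trees differ in how a recursive rule is bracketed over the same span.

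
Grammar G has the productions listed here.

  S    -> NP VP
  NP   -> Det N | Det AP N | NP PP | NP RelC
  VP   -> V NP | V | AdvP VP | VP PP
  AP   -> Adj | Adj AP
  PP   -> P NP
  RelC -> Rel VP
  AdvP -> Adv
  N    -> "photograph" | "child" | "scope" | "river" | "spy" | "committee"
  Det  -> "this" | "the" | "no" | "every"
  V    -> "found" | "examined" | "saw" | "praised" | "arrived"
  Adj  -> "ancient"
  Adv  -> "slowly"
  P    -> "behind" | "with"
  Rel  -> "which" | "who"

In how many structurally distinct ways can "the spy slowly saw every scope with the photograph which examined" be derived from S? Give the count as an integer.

Two of the 4 distinct bracketings:
[S [NP [Det the] [N spy]] [VP [AdvP [Adv slowly]] [VP [V saw] [NP [NP [Det every] [N scope]] [PP [P with] [NP [NP [Det the] [N photograph]] [RelC [Rel which] [VP [V examined]]]]]]]]]
[S [NP [Det the] [N spy]] [VP [AdvP [Adv slowly]] [VP [V saw] [NP [NP [NP [Det every] [N scope]] [PP [P with] [NP [Det the] [N photograph]]]] [RelC [Rel which] [VP [V examined]]]]]]]
The trees differ in how a recursive rule is bracketed over the same span.

4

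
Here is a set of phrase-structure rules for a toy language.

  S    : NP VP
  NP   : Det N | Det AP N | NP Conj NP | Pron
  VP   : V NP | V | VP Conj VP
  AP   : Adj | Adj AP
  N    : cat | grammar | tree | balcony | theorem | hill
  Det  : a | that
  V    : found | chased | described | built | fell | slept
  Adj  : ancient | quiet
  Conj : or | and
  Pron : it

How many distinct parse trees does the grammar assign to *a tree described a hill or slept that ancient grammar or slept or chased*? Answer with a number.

Two of the 5 distinct bracketings:
[S [NP [Det a] [N tree]] [VP [VP [V described] [NP [Det a] [N hill]]] [Conj or] [VP [VP [V slept] [NP [Det that] [AP [Adj ancient]] [N grammar]]] [Conj or] [VP [VP [V slept]] [Conj or] [VP [V chased]]]]]]
[S [NP [Det a] [N tree]] [VP [VP [V described] [NP [Det a] [N hill]]] [Conj or] [VP [VP [VP [V slept] [NP [Det that] [AP [Adj ancient]] [N grammar]]] [Conj or] [VP [V slept]]] [Conj or] [VP [V chased]]]]]
The trees differ in how a recursive rule is bracketed over the same span.

5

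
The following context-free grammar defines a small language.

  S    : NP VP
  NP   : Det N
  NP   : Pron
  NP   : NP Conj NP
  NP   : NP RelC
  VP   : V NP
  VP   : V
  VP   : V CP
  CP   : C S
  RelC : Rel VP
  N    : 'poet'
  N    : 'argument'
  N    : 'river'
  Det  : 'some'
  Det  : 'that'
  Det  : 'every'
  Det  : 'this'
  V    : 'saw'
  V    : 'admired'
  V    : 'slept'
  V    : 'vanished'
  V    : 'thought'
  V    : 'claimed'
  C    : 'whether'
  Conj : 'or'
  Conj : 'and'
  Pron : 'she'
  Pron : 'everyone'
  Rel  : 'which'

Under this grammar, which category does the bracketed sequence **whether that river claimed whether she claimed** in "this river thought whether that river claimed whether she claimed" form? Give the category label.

CP

S
  NP
    Det: this
    N: river
  VP
    V: thought
    CP
      C: whether
      S
        NP
          Det: that
          N: river
        VP
          V: claimed
          CP
            C: whether
            S
              NP
                Pron: she
              VP
                V: claimed
The span 'whether that river claimed whether she claimed' is the CP node built by CP → C S.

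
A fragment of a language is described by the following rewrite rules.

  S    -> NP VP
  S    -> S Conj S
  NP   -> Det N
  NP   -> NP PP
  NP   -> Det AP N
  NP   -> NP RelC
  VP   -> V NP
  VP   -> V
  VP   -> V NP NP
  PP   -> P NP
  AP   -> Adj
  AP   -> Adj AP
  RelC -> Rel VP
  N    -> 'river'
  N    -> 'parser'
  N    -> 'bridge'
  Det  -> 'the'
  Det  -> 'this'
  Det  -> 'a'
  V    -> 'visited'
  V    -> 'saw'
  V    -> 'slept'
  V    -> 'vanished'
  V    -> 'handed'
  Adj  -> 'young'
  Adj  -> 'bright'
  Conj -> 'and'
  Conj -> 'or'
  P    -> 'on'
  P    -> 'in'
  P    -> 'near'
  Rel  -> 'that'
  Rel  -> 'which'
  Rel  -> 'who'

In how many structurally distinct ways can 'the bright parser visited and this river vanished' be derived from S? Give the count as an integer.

[S [S [NP [Det the] [AP [Adj bright]] [N parser]] [VP [V visited]]] [Conj and] [S [NP [Det this] [N river]] [VP [V vanished]]]]
No rule offers an alternative attachment or grouping for any span, so this is the only derivation.

1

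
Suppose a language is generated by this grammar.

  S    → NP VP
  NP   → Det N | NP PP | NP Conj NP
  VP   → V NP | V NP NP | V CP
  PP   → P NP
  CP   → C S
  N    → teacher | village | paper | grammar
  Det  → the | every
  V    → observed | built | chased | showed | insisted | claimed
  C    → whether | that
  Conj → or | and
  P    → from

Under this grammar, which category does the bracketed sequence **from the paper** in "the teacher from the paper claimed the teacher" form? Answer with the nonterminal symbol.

S
  NP
    NP
      Det: the
      N: teacher
    PP
      P: from
      NP
        Det: the
        N: paper
  VP
    V: claimed
    NP
      Det: the
      N: teacher
The span 'from the paper' is the PP node built by PP → P NP.

PP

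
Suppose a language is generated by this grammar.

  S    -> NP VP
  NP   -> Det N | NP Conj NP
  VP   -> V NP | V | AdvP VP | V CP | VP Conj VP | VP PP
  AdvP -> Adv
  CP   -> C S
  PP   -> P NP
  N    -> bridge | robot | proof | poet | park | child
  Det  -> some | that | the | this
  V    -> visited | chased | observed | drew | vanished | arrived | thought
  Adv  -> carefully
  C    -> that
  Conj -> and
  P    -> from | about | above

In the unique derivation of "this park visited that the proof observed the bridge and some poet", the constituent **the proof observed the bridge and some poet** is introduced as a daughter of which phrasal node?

S
  NP
    Det: this
    N: park
  VP
    V: visited
    CP
      C: that
      S
        NP
          Det: the
          N: proof
        VP
          V: observed
          NP
            NP
              Det: the
              N: bridge
            Conj: and
            NP
              Det: some
              N: poet
The span 'the proof observed the bridge and some poet' is the S node built by S → NP VP.
Its mother is the CP built by CP → C S.

CP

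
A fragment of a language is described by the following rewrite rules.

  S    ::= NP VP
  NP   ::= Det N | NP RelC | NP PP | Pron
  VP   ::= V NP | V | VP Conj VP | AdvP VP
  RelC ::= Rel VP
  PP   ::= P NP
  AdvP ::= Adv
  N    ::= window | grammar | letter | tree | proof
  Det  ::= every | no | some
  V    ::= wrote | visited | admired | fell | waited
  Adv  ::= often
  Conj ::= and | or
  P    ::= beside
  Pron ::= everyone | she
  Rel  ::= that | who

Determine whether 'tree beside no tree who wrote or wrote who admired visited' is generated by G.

For S → NP VP, no prefix of the string parses as an NP.

Ungrammatical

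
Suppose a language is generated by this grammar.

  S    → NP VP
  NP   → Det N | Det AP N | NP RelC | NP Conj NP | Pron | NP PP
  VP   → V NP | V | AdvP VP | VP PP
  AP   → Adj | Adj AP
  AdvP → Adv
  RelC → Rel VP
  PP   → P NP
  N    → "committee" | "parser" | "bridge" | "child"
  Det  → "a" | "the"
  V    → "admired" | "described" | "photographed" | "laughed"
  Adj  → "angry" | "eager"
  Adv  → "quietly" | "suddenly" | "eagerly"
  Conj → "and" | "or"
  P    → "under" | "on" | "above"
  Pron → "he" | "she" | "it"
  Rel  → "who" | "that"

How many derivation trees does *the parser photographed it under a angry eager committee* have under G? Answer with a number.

The two bracketings:
[S [NP [Det the] [N parser]] [VP [V photographed] [NP [NP [Pron it]] [PP [P under] [NP [Det a] [AP [Adj angry] [AP [Adj eager]]] [N committee]]]]]]
[S [NP [Det the] [N parser]] [VP [VP [V photographed] [NP [Pron it]]] [PP [P under] [NP [Det a] [AP [Adj angry] [AP [Adj eager]]] [N committee]]]]]
The difference turns on whether NP → NP PP is used at the relevant span, versus an alternative expansion of NP.

2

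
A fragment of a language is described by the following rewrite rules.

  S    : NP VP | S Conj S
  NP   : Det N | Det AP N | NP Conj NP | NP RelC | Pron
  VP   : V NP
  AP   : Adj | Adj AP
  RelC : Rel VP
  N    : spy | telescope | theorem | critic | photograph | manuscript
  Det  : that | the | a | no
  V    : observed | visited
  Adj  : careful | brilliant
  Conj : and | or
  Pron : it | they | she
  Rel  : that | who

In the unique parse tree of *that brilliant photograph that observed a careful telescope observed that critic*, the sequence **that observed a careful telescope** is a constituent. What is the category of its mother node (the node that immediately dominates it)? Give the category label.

NP

S
  NP
    NP
      Det: that
      AP
        Adj: brilliant
      N: photograph
    RelC
      Rel: that
      VP
        V: observed
        NP
          Det: a
          AP
            Adj: careful
          N: telescope
  VP
    V: observed
    NP
      Det: that
      N: critic
The span 'that observed a careful telescope' is the RelC node built by RelC → Rel VP.
Its mother is the NP built by NP → NP RelC.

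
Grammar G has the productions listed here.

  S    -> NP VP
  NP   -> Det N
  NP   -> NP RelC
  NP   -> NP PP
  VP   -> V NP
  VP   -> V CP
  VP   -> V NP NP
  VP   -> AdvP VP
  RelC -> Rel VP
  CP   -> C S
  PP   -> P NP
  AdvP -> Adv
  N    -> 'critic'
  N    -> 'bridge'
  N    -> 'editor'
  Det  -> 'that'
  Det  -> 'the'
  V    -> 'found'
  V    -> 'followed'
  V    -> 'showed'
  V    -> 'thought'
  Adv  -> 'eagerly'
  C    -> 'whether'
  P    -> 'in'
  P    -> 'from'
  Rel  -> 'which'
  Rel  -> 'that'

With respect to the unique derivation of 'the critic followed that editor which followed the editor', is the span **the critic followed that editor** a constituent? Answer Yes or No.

[S [NP [Det the] [N critic]] [VP [V followed] [NP [NP [Det that] [N editor]] [RelC [Rel which] [VP [V followed] [NP [Det the] [N editor]]]]]]]
The smallest constituent containing 'the critic followed that editor' is the S spanning 'the critic followed that editor which followed the editor'; no single node in the tree dominates exactly the given words.

No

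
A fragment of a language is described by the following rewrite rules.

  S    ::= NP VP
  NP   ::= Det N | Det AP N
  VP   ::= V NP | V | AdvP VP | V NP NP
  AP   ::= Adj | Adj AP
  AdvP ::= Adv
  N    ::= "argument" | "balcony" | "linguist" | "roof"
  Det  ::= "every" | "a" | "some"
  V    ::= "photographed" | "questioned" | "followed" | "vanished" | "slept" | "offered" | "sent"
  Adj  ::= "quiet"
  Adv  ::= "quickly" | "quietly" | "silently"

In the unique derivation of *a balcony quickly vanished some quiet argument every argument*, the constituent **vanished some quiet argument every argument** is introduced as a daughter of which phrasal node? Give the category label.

VP

S
  NP
    Det: a
    N: balcony
  VP
    AdvP
      Adv: quickly
    VP
      V: vanished
      NP
        Det: some
        AP
          Adj: quiet
        N: argument
      NP
        Det: every
        N: argument
The span 'vanished some quiet argument every argument' is the VP node built by VP → V NP NP.
Its mother is the VP built by VP → AdvP VP.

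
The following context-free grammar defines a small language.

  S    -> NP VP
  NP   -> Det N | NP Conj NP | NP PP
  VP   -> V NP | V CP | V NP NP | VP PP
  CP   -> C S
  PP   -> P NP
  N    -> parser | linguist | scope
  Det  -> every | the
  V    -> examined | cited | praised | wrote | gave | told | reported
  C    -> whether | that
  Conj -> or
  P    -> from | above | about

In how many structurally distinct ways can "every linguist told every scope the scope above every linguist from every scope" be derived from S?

5

Two of the 5 distinct bracketings:
[S [NP [Det every] [N linguist]] [VP [V told] [NP [Det every] [N scope]] [NP [NP [Det the] [N scope]] [PP [P above] [NP [NP [Det every] [N linguist]] [PP [P from] [NP [Det every] [N scope]]]]]]]]
[S [NP [Det every] [N linguist]] [VP [V told] [NP [Det every] [N scope]] [NP [NP [NP [Det the] [N scope]] [PP [P above] [NP [Det every] [N linguist]]]] [PP [P from] [NP [Det every] [N scope]]]]]]
The trees differ in how a recursive rule is bracketed over the same span.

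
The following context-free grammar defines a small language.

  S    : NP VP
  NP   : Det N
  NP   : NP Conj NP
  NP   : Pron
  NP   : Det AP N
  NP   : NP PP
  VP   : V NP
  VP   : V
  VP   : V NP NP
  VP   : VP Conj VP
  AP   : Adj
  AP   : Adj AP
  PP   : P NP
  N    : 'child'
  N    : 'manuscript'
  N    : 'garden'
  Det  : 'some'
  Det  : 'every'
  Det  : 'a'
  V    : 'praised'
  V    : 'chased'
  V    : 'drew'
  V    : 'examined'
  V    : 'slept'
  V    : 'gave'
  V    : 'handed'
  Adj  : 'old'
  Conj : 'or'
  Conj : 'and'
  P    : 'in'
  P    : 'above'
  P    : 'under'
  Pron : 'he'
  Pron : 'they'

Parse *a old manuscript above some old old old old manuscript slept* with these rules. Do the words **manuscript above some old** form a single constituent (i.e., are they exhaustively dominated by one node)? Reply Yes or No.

No

[S [NP [NP [Det a] [AP [Adj old]] [N manuscript]] [PP [P above] [NP [Det some] [AP [Adj old] [AP [Adj old] [AP [Adj old] [AP [Adj old]]]]] [N manuscript]]]] [VP [V slept]]]
The smallest constituent containing 'manuscript above some old' is the NP spanning 'a old manuscript above some old old old old manuscript'; no single node in the tree dominates exactly the given words.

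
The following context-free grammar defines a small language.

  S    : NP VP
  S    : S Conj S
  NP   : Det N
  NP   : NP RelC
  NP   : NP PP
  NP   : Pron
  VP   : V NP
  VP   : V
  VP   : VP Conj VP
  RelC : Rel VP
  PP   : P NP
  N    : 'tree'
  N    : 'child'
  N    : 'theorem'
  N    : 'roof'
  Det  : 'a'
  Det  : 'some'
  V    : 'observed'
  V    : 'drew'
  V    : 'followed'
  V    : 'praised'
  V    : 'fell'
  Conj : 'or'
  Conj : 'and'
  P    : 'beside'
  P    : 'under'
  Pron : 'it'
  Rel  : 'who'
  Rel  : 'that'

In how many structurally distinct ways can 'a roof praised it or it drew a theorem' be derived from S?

1

[S [S [NP [Det a] [N roof]] [VP [V praised] [NP [Pron it]]]] [Conj or] [S [NP [Pron it]] [VP [V drew] [NP [Det a] [N theorem]]]]]
No rule offers an alternative attachment or grouping for any span, so this is the only derivation.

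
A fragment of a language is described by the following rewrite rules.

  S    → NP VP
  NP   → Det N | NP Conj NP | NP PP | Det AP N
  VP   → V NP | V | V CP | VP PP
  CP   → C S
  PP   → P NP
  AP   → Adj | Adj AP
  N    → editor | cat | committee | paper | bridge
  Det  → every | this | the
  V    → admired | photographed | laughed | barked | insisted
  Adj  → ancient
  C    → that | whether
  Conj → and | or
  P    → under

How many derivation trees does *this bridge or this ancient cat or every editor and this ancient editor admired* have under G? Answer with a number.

5

Two of the 5 distinct bracketings:
[S [NP [NP [Det this] [N bridge]] [Conj or] [NP [NP [Det this] [AP [Adj ancient]] [N cat]] [Conj or] [NP [NP [Det every] [N editor]] [Conj and] [NP [Det this] [AP [Adj ancient]] [N editor]]]]] [VP [V admired]]]
[S [NP [NP [Det this] [N bridge]] [Conj or] [NP [NP [NP [Det this] [AP [Adj ancient]] [N cat]] [Conj or] [NP [Det every] [N editor]]] [Conj and] [NP [Det this] [AP [Adj ancient]] [N editor]]]] [VP [V admired]]]
The trees differ in how a recursive rule is bracketed over the same span.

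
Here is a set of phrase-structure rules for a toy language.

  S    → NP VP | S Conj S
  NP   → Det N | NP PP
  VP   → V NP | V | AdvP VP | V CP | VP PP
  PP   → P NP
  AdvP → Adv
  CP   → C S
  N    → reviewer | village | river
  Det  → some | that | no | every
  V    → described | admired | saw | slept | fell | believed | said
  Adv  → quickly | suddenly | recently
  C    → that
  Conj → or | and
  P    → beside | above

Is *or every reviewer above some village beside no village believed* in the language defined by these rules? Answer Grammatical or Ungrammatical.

Ungrammatical

For S → NP VP, no prefix of the string parses as an NP. The alternative S rule S → S Conj S likewise has no satisfying split.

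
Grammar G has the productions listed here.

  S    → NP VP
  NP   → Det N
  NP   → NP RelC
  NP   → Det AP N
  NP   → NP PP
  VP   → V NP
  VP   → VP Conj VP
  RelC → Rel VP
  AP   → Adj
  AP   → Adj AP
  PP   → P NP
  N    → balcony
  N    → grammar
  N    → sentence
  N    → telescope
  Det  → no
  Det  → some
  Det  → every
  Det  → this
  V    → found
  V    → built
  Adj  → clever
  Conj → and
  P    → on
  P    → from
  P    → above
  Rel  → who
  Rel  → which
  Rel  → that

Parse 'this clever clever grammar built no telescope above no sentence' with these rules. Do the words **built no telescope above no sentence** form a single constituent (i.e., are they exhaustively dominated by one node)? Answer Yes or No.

[S [NP [Det this] [AP [Adj clever] [AP [Adj clever]]] [N grammar]] [VP [V built] [NP [NP [Det no] [N telescope]] [PP [P above] [NP [Det no] [N sentence]]]]]]
The words 'built no telescope above no sentence' are exhaustively dominated by a single VP node (built by VP → V NP), so they form a constituent.

Yes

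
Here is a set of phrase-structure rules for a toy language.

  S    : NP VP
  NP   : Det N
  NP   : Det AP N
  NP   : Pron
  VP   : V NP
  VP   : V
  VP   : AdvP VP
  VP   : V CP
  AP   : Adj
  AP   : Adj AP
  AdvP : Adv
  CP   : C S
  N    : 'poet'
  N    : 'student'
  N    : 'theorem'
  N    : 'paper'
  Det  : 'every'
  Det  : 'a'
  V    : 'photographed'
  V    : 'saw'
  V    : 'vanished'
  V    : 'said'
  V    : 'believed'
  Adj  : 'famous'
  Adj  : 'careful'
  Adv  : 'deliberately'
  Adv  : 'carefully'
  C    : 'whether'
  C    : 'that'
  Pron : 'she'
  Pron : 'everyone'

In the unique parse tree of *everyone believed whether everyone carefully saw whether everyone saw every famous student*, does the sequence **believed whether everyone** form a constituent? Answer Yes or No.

No

[S [NP [Pron everyone]] [VP [V believed] [CP [C whether] [S [NP [Pron everyone]] [VP [AdvP [Adv carefully]] [VP [V saw] [CP [C whether] [S [NP [Pron everyone]] [VP [V saw] [NP [Det every] [AP [Adj famous]] [N student]]]]]]]]]]]
The smallest constituent containing 'believed whether everyone' is the VP spanning 'believed whether everyone carefully saw whether everyone saw every famous student'; no single node in the tree dominates exactly the given words.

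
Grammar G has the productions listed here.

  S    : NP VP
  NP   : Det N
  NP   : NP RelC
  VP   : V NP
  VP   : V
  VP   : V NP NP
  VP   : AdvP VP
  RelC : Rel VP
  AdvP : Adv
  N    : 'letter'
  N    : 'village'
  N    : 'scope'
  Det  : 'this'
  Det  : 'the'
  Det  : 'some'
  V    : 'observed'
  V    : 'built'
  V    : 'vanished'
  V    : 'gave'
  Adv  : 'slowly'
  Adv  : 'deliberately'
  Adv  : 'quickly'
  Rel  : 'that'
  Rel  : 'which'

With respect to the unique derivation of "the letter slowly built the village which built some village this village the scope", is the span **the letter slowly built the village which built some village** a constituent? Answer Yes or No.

No

[S [NP [Det the] [N letter]] [VP [AdvP [Adv slowly]] [VP [V built] [NP [NP [Det the] [N village]] [RelC [Rel which] [VP [V built] [NP [Det some] [N village]] [NP [Det this] [N village]]]]] [NP [Det the] [N scope]]]]]
The smallest constituent containing 'the letter slowly built the village which built some village' is the S spanning 'the letter slowly built the village which built some village this village the scope'; no single node in the tree dominates exactly the given words.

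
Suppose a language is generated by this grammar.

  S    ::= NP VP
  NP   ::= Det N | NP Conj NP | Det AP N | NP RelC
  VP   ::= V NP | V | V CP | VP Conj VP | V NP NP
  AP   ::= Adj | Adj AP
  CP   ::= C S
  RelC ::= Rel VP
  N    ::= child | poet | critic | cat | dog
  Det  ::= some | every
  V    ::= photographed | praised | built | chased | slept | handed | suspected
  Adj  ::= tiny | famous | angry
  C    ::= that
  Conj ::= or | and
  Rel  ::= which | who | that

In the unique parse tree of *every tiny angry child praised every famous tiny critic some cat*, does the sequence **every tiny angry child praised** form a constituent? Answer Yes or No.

No

[S [NP [Det every] [AP [Adj tiny] [AP [Adj angry]]] [N child]] [VP [V praised] [NP [Det every] [AP [Adj famous] [AP [Adj tiny]]] [N critic]] [NP [Det some] [N cat]]]]
The smallest constituent containing 'every tiny angry child praised' is the S spanning 'every tiny angry child praised every famous tiny critic some cat'; no single node in the tree dominates exactly the given words.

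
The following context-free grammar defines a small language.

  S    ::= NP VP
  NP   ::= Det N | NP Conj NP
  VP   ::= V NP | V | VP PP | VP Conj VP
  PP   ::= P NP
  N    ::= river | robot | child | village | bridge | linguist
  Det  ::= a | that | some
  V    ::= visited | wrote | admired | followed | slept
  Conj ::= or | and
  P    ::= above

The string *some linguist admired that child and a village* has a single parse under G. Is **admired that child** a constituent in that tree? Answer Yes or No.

[S [NP [Det some] [N linguist]] [VP [V admired] [NP [NP [Det that] [N child]] [Conj and] [NP [Det a] [N village]]]]]
The smallest constituent containing 'admired that child' is the VP spanning 'admired that child and a village'; no single node in the tree dominates exactly the given words.

No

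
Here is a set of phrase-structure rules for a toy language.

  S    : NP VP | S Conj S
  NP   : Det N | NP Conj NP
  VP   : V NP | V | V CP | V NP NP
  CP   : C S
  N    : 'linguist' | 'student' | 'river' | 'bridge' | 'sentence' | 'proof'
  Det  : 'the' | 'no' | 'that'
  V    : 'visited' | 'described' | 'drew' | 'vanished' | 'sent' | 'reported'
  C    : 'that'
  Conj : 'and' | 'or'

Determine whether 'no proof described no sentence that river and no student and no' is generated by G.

Ungrammatical

For S → NP VP, the only prefix that parses as NP is 'no proof', but the remainder 'described no sentence that river and no student and no' is not a VP under these rules. The alternative S rule S → S Conj S likewise has no satisfying split.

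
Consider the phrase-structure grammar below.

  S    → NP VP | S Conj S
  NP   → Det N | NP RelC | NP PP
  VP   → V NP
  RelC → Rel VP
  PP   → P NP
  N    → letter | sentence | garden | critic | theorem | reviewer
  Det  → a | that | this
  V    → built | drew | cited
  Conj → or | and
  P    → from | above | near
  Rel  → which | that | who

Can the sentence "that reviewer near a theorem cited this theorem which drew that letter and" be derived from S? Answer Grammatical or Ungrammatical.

Ungrammatical

For S → NP VP, every NP-prefix leaves a non-VP remainder: after 'that reviewer' the remainder is not a VP; after 'that reviewer near a theorem' the remainder is not a VP. The alternative S rule S → S Conj S likewise has no satisfying split.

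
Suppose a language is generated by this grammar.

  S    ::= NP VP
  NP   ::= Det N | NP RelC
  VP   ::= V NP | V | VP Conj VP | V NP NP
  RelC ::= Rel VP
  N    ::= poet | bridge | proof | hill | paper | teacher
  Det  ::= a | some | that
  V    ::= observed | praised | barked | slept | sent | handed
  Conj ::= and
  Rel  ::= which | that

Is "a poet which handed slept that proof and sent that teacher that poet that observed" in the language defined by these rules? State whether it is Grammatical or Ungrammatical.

Grammatical

[S [NP [NP [Det a] [N poet]] [RelC [Rel which] [VP [V handed]]]] [VP [VP [V slept] [NP [Det that] [N proof]]] [Conj and] [VP [V sent] [NP [Det that] [N teacher]] [NP [NP [Det that] [N poet]] [RelC [Rel that] [VP [V observed]]]]]]]
Each bracket corresponds to one application of a listed rule, so the string is derivable from S.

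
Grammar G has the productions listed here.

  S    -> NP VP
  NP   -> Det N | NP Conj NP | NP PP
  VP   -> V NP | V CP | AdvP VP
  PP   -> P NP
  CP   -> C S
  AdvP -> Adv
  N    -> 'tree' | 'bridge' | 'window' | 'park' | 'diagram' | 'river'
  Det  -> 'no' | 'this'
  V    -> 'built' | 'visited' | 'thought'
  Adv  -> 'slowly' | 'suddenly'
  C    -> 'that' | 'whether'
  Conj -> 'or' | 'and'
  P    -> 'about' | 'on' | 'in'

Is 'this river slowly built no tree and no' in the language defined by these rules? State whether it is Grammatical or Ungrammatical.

Ungrammatical

For S → NP VP, the only prefix that parses as NP is 'this river', but the remainder 'slowly built no tree and no' is not a VP under these rules.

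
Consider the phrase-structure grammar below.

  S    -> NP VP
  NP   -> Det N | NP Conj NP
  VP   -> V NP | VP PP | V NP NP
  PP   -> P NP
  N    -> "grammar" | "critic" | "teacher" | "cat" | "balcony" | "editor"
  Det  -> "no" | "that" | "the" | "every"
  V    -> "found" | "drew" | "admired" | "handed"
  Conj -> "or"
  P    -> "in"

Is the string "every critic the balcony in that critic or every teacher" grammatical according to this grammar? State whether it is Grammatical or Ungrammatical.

For S → NP VP, the only prefix that parses as NP is 'every critic', but the remainder 'the balcony in that critic or every teacher' is not a VP under these rules.

Ungrammatical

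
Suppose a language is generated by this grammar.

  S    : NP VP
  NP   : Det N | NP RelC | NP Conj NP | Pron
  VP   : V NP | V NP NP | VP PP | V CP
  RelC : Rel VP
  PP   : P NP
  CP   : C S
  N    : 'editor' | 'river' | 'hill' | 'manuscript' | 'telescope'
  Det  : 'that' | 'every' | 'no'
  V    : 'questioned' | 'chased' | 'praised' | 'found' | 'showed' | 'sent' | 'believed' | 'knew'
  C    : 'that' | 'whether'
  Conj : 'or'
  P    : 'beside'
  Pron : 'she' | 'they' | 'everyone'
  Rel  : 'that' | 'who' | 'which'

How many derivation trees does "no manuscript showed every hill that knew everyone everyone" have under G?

The two bracketings:
[S [NP [Det no] [N manuscript]] [VP [V showed] [NP [NP [Det every] [N hill]] [RelC [Rel that] [VP [V knew] [NP [Pron everyone]] [NP [Pron everyone]]]]]]]
[S [NP [Det no] [N manuscript]] [VP [V showed] [NP [NP [Det every] [N hill]] [RelC [Rel that] [VP [V knew] [NP [Pron everyone]]]]] [NP [Pron everyone]]]]
The trees differ in how a recursive rule is bracketed over the same span.

2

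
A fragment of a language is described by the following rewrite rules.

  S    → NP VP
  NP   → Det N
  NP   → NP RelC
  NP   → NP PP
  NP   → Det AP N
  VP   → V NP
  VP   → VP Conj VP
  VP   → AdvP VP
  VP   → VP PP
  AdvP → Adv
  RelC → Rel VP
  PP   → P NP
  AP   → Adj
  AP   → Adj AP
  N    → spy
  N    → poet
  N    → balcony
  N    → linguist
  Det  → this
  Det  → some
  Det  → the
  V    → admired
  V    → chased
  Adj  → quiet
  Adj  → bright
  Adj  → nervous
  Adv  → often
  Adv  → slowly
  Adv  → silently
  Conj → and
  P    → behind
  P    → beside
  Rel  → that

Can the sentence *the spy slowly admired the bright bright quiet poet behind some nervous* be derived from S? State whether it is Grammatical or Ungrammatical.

For S → NP VP, the only prefix that parses as NP is 'the spy', but the remainder 'slowly admired the bright bright quiet poet behind some nervous' is not a VP under these rules.

Ungrammatical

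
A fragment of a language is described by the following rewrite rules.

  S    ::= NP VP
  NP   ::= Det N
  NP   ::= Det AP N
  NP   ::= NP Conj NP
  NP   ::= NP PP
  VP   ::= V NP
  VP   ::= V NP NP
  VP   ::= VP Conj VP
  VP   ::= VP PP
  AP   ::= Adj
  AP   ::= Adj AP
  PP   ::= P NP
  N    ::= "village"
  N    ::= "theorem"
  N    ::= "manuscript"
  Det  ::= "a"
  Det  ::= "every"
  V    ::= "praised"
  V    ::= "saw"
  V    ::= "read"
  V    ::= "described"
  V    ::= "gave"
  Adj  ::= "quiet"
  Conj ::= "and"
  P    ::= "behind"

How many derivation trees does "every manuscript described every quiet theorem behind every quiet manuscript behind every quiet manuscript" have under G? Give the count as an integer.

Two of the 5 distinct bracketings:
[S [NP [Det every] [N manuscript]] [VP [V described] [NP [NP [Det every] [AP [Adj quiet]] [N theorem]] [PP [P behind] [NP [NP [Det every] [AP [Adj quiet]] [N manuscript]] [PP [P behind] [NP [Det every] [AP [Adj quiet]] [N manuscript]]]]]]]]
[S [NP [Det every] [N manuscript]] [VP [V described] [NP [NP [NP [Det every] [AP [Adj quiet]] [N theorem]] [PP [P behind] [NP [Det every] [AP [Adj quiet]] [N manuscript]]]] [PP [P behind] [NP [Det every] [AP [Adj quiet]] [N manuscript]]]]]]
The trees differ in how a recursive rule is bracketed over the same span.

5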